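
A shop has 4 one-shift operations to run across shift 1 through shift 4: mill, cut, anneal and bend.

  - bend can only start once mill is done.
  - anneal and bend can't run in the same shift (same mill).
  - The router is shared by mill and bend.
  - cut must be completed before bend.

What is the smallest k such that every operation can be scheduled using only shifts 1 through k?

2

The precedence chain requires at least 2 distinct shifts.
2 works (last occupied shift: shift 2): for example cut in shift 1; anneal in shift 1; bend in shift 2; mill in shift 1.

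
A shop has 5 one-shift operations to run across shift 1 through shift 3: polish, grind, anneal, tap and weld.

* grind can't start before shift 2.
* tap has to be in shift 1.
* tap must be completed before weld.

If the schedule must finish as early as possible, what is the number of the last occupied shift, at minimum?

2

The precedence chain requires at least 2 distinct shifts.
2 works (last occupied shift: shift 2): for example grind in shift 2; weld in shift 2; anneal in shift 1; tap in shift 1; polish in shift 1.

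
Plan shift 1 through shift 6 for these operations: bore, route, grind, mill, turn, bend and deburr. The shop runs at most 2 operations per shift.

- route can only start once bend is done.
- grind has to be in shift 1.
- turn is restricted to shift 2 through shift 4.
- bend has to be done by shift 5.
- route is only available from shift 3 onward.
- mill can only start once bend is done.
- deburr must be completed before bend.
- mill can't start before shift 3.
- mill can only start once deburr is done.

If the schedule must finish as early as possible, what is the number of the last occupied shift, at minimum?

The precedence chain requires at least 3 distinct shifts.
With at most 2 per shift and 7 operations, at least 4 shifts are needed.
4 works (last occupied shift: shift 4): for example bend -> shift 2; turn -> shift 2; bore -> shift 4; grind -> shift 1; deburr -> shift 1; route -> shift 3; mill -> shift 3.

shift 4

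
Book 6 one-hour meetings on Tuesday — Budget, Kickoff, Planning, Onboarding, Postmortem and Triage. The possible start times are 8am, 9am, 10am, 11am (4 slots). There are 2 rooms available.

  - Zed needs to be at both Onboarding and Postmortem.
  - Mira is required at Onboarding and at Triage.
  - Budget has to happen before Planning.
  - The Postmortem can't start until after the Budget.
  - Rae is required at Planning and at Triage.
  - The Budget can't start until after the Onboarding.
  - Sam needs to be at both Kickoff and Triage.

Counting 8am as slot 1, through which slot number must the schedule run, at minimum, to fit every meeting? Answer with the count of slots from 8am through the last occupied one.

3

The precedence chain requires at least 3 distinct slots.
With at most 2 per slot and 6 meetings, at least 3 slots are needed.
3 works (last occupied slot: 10am): for example Onboarding=8am, Kickoff=8am, Budget=9am, Planning=10am, Triage=9am, Postmortem=10am.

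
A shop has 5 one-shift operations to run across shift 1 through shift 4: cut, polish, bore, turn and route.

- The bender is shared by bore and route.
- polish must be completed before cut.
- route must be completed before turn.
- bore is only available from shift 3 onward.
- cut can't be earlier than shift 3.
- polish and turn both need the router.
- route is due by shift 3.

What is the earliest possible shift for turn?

shift 2

Precedence pushes turn to at least shift 2.
turn at shift 2 is achievable: bore -> shift 3; polish -> shift 1; route -> shift 1; cut -> shift 3; turn -> shift 2.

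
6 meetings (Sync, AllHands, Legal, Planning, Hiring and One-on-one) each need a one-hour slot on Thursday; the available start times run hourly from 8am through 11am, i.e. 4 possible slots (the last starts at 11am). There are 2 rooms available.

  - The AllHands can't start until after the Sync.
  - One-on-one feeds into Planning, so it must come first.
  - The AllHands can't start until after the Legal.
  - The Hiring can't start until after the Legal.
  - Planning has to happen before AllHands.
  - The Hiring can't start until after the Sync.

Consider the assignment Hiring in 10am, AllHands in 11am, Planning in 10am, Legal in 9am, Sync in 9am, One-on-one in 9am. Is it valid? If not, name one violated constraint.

Invalid. There are 2 rooms available.

There are 2 rooms available — violated.
The AllHands can't start until after the Sync — holds.
One-on-one feeds into Planning, so it must come first — holds.
The Hiring can't start until after the Sync — holds.
The Hiring can't start until after the Legal — holds.
The AllHands can't start until after the Legal — holds.
Planning has to happen before AllHands — holds.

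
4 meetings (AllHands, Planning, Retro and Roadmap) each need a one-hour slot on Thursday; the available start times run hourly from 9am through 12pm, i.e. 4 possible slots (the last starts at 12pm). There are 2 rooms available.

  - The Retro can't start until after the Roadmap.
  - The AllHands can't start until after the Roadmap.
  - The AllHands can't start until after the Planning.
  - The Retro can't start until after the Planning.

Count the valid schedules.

26

Splitting on AllHands: it can be 10am (3), 11am (9), 12pm (14). Listing each branch's schedules as (Planning, Retro, Roadmap):
AllHands=10am: (9am,10am,9am) (9am,11am,9am) (9am,12pm,9am) — 3.
AllHands=11am: (9am,10am,9am) (9am,11am,9am) (9am,11am,10am) (9am,12pm,9am) (9am,12pm,10am) (10am,11am,9am) (10am,11am,10am) (10am,12pm,9am) (10am,12pm,10am) — 9.
AllHands=12pm: (9am,10am,9am) (9am,11am,9am) (9am,11am,10am) (9am,12pm,9am) (9am,12pm,10am) (9am,12pm,11am) (10am,11am,9am) (10am,11am,10am) (10am,12pm,9am) (10am,12pm,10am) (10am,12pm,11am) (11am,12pm,9am) (11am,12pm,10am) (11am,12pm,11am) — 14.
Summing: 3 + 9 + 14 = 26.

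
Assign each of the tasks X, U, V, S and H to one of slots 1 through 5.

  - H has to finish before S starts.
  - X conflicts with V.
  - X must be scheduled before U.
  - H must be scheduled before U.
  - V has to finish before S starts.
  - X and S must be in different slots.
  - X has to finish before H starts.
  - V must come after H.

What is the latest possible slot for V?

Precedence pushes V to at least 3; downstream work caps V at 4.
V at 4 is achievable: X in 1, H in 2, S in 5, U in 3, V in 4.

4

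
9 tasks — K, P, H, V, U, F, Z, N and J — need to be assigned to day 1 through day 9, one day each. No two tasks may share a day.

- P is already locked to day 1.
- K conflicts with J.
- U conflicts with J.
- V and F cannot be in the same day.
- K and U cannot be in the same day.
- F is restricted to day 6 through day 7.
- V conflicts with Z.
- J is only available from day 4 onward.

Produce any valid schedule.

K -> day 2; U -> day 7; Z -> day 8; P -> day 1; N -> day 9; J -> day 4; V -> day 5; H -> day 3; F -> day 6

Checking: K(day 2) != J(day 4); K(day 2) != U(day 7); V(day 5) != Z(day 8); V(day 5) != F(day 6); U(day 7) != J(day 4); F=day 6 in [day 6,day 7]; J=day 4 in [day 4,day 9]; P=day 1 in [day 1,day 1]; max 1 per day (cap 1).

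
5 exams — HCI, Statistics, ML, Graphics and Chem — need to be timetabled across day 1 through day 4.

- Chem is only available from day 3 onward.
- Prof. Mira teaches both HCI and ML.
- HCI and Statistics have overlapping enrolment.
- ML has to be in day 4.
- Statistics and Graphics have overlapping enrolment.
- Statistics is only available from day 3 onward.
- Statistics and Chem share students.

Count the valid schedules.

Splitting on HCI: it can be day 1 (6), day 2 (6), day 3 (3). Listing each branch's schedules as (Statistics, ML, Graphics, Chem) by day number:
HCI=day 1: (3,4,1,4) (3,4,2,4) (3,4,4,4) (4,4,1,3) (4,4,2,3) (4,4,3,3) — 6.
HCI=day 2: (3,4,1,4) (3,4,2,4) (3,4,4,4) (4,4,1,3) (4,4,2,3) (4,4,3,3) — 6.
HCI=day 3: (4,4,1,3) (4,4,2,3) (4,4,3,3) — 3.
Summing: 6 + 6 + 3 = 15.

15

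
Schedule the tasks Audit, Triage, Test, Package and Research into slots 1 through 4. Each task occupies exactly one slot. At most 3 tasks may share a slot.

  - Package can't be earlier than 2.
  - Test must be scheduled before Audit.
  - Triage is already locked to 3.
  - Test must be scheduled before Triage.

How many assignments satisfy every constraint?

Splitting on Audit: it can be 2 (12), 3 (22), 4 (24). Listing each branch's schedules as (Triage, Test, Package, Research):
Audit=2: (3,1,2,1) (3,1,2,2) (3,1,2,3) (3,1,2,4) (3,1,3,1) (3,1,3,2) (3,1,3,3) (3,1,3,4) (3,1,4,1) (3,1,4,2) (3,1,4,3) (3,1,4,4) — 12.
Audit=3: (3,1,2,1) (3,1,2,2) (3,1,2,3) (3,1,2,4) (3,1,3,1) (3,1,3,2) (3,1,3,4) (3,1,4,1) (3,1,4,2) (3,1,4,3) (3,1,4,4) (3,2,2,1) (3,2,2,2) (3,2,2,3) (3,2,2,4) (3,2,3,1) (3,2,3,2) (3,2,3,4) (3,2,4,1) (3,2,4,2) (3,2,4,3) (3,2,4,4) — 22.
Audit=4: (3,1,2,1) (3,1,2,2) (3,1,2,3) (3,1,2,4) (3,1,3,1) (3,1,3,2) (3,1,3,3) (3,1,3,4) (3,1,4,1) (3,1,4,2) (3,1,4,3) (3,1,4,4) (3,2,2,1) (3,2,2,2) (3,2,2,3) (3,2,2,4) (3,2,3,1) (3,2,3,2) (3,2,3,3) (3,2,3,4) (3,2,4,1) (3,2,4,2) (3,2,4,3) (3,2,4,4) — 24.
Summing: 12 + 22 + 24 = 58.

58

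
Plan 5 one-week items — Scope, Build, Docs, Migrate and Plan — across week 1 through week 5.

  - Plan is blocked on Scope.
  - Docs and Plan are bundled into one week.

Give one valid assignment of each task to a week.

Migrate in week 1, Plan in week 2, Build in week 1, Scope in week 1, Docs in week 2

Checking: Scope(week 1) before Plan(week 2); Docs = Plan = week 2.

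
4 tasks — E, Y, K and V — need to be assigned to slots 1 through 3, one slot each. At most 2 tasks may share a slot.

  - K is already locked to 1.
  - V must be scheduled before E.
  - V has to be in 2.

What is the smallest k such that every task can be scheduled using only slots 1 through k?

3 slots

The precedence chain requires at least 2 distinct slots.
With at most 2 per slot and 4 tasks, at least 2 slots are needed.
Propagating the time windows through the other constraints, E can't land before 3, so the schedule must run through at least slot 3.
3 works (last occupied slot: 3): for example E in 3, V in 2, K in 1, Y in 1.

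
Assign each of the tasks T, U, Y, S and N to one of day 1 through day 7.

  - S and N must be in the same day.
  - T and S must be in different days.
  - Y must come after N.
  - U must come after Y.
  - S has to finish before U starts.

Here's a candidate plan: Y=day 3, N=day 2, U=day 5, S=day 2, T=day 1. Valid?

Valid

U must come after Y — holds.
S has to finish before U starts — holds.
S and N must be in the same day — holds.
T and S must be in different days — holds.
Y must come after N — holds.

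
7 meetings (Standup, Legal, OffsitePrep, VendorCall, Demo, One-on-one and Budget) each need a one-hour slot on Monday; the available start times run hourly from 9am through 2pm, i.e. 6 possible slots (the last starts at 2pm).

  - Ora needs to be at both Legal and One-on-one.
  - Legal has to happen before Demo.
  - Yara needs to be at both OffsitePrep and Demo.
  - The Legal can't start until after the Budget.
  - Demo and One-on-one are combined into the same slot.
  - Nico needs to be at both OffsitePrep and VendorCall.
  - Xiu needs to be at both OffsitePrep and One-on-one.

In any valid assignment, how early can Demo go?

11am

Precedence pushes Demo to at least 11am.
Demo at 11am is achievable: Demo -> 11am, VendorCall -> 10am, Standup -> 9am, One-on-one -> 11am, Budget -> 9am, OffsitePrep -> 9am, Legal -> 10am.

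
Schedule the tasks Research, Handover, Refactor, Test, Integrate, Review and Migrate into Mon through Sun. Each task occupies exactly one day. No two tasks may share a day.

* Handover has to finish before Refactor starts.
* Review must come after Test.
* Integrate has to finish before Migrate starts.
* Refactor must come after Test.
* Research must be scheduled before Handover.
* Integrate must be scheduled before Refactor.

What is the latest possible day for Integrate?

Downstream work caps Integrate at Sat.
Integrate at Fri is achievable: Integrate -> Fri, Handover -> Tue, Refactor -> Sat, Review -> Thu, Research -> Mon, Test -> Wed, Migrate -> Sun.
Nothing later works — the capacity limit rule out every day after Fri.

Fri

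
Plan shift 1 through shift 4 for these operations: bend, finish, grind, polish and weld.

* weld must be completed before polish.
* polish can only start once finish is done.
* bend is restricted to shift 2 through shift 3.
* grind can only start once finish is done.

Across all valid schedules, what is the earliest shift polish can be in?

shift 2

Precedence pushes polish to at least shift 2.
polish at shift 2 is achievable: polish=shift 2; grind=shift 2; weld=shift 1; finish=shift 1; bend=shift 2.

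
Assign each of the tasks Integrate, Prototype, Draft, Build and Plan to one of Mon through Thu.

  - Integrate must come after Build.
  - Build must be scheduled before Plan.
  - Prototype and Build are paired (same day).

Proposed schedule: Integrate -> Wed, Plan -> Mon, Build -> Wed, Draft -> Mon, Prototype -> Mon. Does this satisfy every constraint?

Build must be scheduled before Plan — violated.
Prototype and Build are paired (same day) — violated.
Integrate must come after Build — violated.

No — it violates: Build must be scheduled before Plan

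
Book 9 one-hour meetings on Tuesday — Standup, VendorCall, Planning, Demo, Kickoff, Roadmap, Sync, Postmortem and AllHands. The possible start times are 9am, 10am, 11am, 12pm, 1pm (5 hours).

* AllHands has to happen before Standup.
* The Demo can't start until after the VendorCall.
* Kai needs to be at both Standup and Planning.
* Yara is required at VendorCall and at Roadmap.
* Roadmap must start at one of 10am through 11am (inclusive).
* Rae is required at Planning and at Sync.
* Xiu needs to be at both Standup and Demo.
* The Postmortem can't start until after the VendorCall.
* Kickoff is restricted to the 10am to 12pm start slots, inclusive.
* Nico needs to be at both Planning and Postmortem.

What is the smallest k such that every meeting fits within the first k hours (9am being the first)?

The precedence chain requires at least 2 distinct hours.
Could 2 hours be enough, i.e. nothing placed later than 10am? No: Standup must come after AllHands (at 9am or later) → {10am}; Demo must come after VendorCall (at 9am or later) → {10am}; Demo can't share with Standup (10am) → nothing is left.
So 2 hours is not enough.
3 works (last occupied hour: 11am): for example Planning=9am; Demo=11am; Sync=10am; AllHands=9am; Kickoff=10am; Postmortem=10am; Standup=10am; Roadmap=10am; VendorCall=9am.

3 hours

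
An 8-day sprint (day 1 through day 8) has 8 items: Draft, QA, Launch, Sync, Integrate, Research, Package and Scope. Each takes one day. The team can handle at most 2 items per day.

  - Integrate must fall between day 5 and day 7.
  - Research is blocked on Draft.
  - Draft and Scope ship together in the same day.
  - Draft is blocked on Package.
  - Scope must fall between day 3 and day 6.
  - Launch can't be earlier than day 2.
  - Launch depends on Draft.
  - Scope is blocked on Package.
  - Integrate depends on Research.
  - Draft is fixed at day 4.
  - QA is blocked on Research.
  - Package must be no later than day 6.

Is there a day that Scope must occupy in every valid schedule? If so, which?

day 4

Scope is available from day 3; Scope must be in the same day as Draft, which can't be before day 4, so Scope is at least day 4; Scope's own window allows nothing later than day 6; Scope must be in the same day as Draft, which can't be after day 4, so Scope is at most day 4.
So Scope is pinned to day 4.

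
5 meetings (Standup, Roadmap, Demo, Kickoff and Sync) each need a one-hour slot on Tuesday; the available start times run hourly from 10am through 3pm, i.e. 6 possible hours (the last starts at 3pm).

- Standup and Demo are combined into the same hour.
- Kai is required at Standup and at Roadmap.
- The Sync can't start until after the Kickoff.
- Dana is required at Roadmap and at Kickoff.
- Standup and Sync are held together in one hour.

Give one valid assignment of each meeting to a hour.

Standup -> 11am, Kickoff -> 10am, Sync -> 11am, Roadmap -> 12pm, Demo -> 11am

Checking: Kickoff(10am) before Sync(11am); Roadmap(12pm) != Kickoff(10am); Standup(11am) != Roadmap(12pm); Standup = Demo = 11am; Standup = Sync = 11am.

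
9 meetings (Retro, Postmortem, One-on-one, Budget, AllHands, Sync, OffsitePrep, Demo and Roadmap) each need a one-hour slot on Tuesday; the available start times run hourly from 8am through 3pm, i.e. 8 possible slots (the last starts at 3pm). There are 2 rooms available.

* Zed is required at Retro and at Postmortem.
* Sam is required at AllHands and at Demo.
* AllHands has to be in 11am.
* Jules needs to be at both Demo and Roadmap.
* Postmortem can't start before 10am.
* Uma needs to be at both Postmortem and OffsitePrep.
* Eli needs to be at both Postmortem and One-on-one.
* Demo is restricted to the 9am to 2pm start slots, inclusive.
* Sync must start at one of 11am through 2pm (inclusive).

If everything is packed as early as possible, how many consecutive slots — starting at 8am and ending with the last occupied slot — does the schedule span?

With at most 2 per slot and 9 meetings, at least 5 slots are needed.
AllHands can't be placed before 11am — that is slot 4 counting from 8am — so the schedule must run through at least 4 slots.
5 works (last occupied slot: 12pm): for example Postmortem in 10am, AllHands in 11am, Sync in 11am, Retro in 8am, One-on-one in 8am, Demo in 9am, Roadmap in 10am, OffsitePrep in 12pm, Budget in 9am.

5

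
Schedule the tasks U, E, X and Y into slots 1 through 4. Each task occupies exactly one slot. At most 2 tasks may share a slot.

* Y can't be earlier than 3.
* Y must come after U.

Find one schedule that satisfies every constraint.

E in 1, Y in 3, U in 1, X in 2

Checking: U(1) before Y(3); Y=3 in [3,4]; max 2 per slot (cap 2).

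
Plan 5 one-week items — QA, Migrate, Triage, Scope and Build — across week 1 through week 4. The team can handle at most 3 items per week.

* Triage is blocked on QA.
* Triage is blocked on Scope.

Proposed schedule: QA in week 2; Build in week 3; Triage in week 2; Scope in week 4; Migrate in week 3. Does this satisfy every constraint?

Invalid. Triage is blocked on Scope.

Triage is blocked on QA — violated.
The team can handle at most 3 items per week — holds.
Triage is blocked on Scope — violated.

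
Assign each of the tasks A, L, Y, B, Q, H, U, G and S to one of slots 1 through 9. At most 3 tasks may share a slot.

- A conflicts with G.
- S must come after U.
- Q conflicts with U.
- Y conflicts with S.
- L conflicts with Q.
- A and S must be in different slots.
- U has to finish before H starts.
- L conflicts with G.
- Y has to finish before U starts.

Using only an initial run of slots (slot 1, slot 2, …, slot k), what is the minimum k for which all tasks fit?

The precedence chain requires at least 3 distinct slots.
With at most 3 per slot and 9 tasks, at least 3 slots are needed.
3 works (last occupied slot: 3): for example Y in 1; B in 2; Q in 3; L in 1; A in 1; S in 3; G in 2; H in 3; U in 2.

3 slots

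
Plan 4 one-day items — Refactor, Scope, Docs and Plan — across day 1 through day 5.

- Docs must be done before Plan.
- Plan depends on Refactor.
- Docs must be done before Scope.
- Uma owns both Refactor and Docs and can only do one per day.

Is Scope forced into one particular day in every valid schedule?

No

Scope can be day 2 (e.g. Plan -> day 3, Refactor -> day 2, Scope -> day 2, Docs -> day 1) or day 3 (e.g. Scope -> day 3; Plan -> day 3; Docs -> day 1; Refactor -> day 2).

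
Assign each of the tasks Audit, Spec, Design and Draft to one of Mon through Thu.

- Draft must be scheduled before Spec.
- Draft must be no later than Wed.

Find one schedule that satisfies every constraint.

Design in Mon, Spec in Tue, Audit in Mon, Draft in Mon

Checking: Draft(Mon) before Spec(Tue); Draft=Mon in [Mon,Wed].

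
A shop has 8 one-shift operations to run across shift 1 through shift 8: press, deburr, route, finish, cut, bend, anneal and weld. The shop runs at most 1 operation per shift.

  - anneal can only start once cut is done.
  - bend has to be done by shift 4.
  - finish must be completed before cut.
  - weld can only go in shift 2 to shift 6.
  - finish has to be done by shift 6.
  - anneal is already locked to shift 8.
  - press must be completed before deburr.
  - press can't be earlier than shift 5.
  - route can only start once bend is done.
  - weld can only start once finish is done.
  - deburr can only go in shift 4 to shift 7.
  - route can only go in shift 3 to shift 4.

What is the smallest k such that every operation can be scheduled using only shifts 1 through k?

8 shifts

The precedence chain requires at least 3 distinct shifts.
With at most 1 per shift and 8 operations, at least 8 shifts are needed.
anneal can't be placed before shift 8, so the schedule must run through at least shift 8.
8 works (last occupied shift: shift 8): for example bend in shift 1, press in shift 5, weld in shift 4, deburr in shift 6, finish in shift 2, anneal in shift 8, route in shift 3, cut in shift 7.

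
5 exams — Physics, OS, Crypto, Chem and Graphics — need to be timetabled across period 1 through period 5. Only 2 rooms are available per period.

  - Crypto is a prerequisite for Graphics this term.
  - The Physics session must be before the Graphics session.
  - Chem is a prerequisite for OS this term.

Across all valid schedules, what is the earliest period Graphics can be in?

period 2

Precedence pushes Graphics to at least period 2.
Graphics at period 2 is achievable: Crypto -> period 1; Chem -> period 2; Graphics -> period 2; Physics -> period 1; OS -> period 3.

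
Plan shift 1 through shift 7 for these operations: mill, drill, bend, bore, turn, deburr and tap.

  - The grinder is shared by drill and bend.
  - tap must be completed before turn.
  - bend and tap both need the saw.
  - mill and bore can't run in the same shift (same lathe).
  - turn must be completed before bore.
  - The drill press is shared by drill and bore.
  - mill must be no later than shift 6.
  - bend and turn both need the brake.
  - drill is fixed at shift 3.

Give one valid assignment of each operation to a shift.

tap in shift 1, bore in shift 4, bend in shift 4, drill in shift 3, deburr in shift 1, mill in shift 1, turn in shift 2

Checking: tap(shift 1) before turn(shift 2); turn(shift 2) before bore(shift 4); drill(shift 3) != bend(shift 4); bend(shift 4) != turn(shift 2); bend(shift 4) != tap(shift 1); mill(shift 1) != bore(shift 4); drill(shift 3) != bore(shift 4); mill=shift 1 in [shift 1,shift 6]; drill=shift 3 in [shift 3,shift 3].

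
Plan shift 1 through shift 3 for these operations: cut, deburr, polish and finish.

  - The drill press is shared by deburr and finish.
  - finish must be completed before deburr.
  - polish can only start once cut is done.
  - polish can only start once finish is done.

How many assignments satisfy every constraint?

Splitting on cut: it can be shift 1 (5), shift 2 (3). Listing each branch's schedules as (deburr, polish, finish) by shift number:
cut=shift 1: (2,2,1) (2,3,1) (3,2,1) (3,3,1) (3,3,2) — 5.
cut=shift 2: (2,3,1) (3,3,1) (3,3,2) — 3.
Summing: 5 + 3 = 8.

8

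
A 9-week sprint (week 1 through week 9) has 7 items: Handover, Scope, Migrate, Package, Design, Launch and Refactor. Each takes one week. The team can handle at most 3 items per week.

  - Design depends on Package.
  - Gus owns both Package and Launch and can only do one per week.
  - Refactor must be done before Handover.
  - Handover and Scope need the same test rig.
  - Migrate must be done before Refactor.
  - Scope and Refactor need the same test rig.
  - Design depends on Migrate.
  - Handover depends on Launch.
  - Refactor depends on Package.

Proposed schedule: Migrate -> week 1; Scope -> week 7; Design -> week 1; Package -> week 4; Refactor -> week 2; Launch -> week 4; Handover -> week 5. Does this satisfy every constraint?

No — it violates: Design depends on Package

The team can handle at most 3 items per week — holds.
Design depends on Package — violated.
Migrate must be done before Refactor — holds.
Refactor depends on Package — violated.
Scope and Refactor need the same test rig — holds.
Gus owns both Package and Launch and can only do one per week — violated.
Refactor must be done before Handover — holds.
Handover and Scope need the same test rig — holds.
Handover depends on Launch — holds.
Design depends on Migrate — violated.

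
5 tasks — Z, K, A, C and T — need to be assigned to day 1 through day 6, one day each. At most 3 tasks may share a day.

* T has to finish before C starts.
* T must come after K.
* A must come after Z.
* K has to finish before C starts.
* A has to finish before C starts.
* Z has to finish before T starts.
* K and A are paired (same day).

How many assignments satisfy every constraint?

15

Splitting on Z: it can be day 1 (10), day 2 (4), day 3 (1). Listing each branch's schedules as (K, A, C, T) by day number:
Z=day 1: (2,2,4,3) (2,2,5,3) (2,2,5,4) (2,2,6,3) (2,2,6,4) (2,2,6,5) (3,3,5,4) (3,3,6,4) (3,3,6,5) (4,4,6,5) — 10.
Z=day 2: (3,3,5,4) (3,3,6,4) (3,3,6,5) (4,4,6,5) — 4.
Z=day 3: (4,4,6,5) — 1.
Summing: 10 + 4 + 1 = 15.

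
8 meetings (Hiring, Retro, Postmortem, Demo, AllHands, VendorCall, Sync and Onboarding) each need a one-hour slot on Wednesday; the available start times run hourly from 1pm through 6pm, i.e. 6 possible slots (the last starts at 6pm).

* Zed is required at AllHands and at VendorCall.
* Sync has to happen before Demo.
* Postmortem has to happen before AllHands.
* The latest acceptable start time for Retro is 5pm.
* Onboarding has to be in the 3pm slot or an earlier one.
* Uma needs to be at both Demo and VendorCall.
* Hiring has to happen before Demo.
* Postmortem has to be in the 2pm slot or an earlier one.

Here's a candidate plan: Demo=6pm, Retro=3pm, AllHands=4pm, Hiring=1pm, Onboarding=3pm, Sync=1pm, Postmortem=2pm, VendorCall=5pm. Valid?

Yes, all constraints hold

Sync has to happen before Demo — holds.
Hiring has to happen before Demo — holds.
Postmortem has to be in the 2pm slot or an earlier one — holds.
Onboarding has to be in the 3pm slot or an earlier one — holds.
Postmortem has to happen before AllHands — holds.
The latest acceptable start time for Retro is 5pm — holds.
Uma needs to be at both Demo and VendorCall — holds.
Zed is required at AllHands and at VendorCall — holds.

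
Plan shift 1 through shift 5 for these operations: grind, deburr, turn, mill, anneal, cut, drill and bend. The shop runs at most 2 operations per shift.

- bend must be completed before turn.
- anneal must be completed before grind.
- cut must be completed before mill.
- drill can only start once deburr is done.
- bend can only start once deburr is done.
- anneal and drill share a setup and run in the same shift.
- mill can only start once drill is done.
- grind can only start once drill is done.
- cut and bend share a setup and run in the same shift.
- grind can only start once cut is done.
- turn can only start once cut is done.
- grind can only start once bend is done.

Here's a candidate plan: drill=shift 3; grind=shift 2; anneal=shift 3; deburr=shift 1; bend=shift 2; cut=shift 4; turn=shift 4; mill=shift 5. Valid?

The shop runs at most 2 operations per shift — holds.
cut must be completed before mill — holds.
grind can only start once bend is done — violated.
anneal must be completed before grind — violated.
mill can only start once drill is done — holds.
drill can only start once deburr is done — holds.
grind can only start once drill is done — violated.
bend must be completed before turn — holds.
grind can only start once cut is done — violated.
turn can only start once cut is done — violated.
cut and bend share a setup and run in the same shift — violated.
bend can only start once deburr is done — holds.
anneal and drill share a setup and run in the same shift — holds.

No — it violates: grind can only start once cut is done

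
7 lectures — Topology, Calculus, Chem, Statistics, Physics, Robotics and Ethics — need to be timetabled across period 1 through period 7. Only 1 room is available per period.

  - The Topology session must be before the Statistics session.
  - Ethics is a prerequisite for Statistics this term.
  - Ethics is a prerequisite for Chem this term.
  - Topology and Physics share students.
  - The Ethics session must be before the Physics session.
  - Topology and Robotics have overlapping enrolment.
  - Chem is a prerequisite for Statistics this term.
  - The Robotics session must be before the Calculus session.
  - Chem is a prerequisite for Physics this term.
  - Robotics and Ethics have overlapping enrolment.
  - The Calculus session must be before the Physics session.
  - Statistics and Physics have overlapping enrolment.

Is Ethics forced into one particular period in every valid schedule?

Ethics can be period 1 (e.g. Calculus=period 6; Statistics=period 4; Topology=period 3; Physics=period 7; Chem=period 2; Ethics=period 1; Robotics=period 5) or period 2 (e.g. Topology in period 1, Calculus in period 6, Robotics in period 5, Ethics in period 2, Chem in period 3, Statistics in period 4, Physics in period 7).

No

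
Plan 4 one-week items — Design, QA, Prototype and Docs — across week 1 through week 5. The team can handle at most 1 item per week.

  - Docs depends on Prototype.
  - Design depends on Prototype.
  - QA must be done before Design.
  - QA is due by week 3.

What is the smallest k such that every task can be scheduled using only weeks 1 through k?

The precedence chain requires at least 2 distinct weeks.
With at most 1 per week and 4 tasks, at least 4 weeks are needed.
4 works (last occupied week: week 4): for example QA in week 1, Prototype in week 2, Design in week 3, Docs in week 4.

4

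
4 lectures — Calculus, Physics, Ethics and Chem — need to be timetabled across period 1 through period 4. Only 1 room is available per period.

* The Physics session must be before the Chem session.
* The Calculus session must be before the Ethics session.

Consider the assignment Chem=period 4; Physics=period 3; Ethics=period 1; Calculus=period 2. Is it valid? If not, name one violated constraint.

No. The Calculus session must be before the Ethics session is not satisfied.

Only 1 room is available per period — holds.
The Physics session must be before the Chem session — holds.
The Calculus session must be before the Ethics session — violated.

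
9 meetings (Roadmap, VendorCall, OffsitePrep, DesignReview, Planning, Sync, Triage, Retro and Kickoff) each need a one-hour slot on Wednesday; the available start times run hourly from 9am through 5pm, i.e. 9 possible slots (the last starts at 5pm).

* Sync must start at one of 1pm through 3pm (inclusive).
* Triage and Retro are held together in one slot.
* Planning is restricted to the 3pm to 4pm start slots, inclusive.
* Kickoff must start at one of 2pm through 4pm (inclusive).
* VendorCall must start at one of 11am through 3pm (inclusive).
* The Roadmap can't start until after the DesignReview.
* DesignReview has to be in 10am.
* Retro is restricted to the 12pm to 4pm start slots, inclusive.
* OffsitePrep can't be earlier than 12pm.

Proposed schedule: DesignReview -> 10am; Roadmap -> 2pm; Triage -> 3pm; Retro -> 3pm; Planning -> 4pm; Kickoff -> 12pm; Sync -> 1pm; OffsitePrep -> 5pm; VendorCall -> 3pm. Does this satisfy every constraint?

Invalid. Kickoff must start at one of 2pm through 4pm (inclusive).

Kickoff must start at one of 2pm through 4pm (inclusive) — violated.
Sync must start at one of 1pm through 3pm (inclusive) — holds.
OffsitePrep can't be earlier than 12pm — holds.
Triage and Retro are held together in one slot — holds.
Retro is restricted to the 12pm to 4pm start slots, inclusive — holds.
VendorCall must start at one of 11am through 3pm (inclusive) — holds.
The Roadmap can't start until after the DesignReview — holds.
DesignReview has to be in 10am — holds.
Planning is restricted to the 3pm to 4pm start slots, inclusive — holds.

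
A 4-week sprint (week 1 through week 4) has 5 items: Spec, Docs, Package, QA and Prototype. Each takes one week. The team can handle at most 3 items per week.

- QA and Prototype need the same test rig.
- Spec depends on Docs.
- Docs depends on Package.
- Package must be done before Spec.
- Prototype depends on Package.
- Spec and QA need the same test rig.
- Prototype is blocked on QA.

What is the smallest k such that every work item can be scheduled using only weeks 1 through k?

The precedence chain requires at least 3 distinct weeks.
With at most 3 per week and 5 work items, at least 2 weeks are needed.
3 works (last occupied week: week 3): for example Docs in week 2, QA in week 1, Prototype in week 2, Spec in week 3, Package in week 1.

3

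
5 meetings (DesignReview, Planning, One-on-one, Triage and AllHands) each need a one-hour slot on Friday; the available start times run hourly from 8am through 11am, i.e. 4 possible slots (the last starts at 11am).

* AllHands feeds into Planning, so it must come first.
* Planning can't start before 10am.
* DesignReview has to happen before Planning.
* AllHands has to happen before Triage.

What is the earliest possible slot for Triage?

9am

Precedence pushes Triage to at least 9am.
Triage at 9am is achievable: Triage in 9am; One-on-one in 8am; DesignReview in 8am; AllHands in 8am; Planning in 10am.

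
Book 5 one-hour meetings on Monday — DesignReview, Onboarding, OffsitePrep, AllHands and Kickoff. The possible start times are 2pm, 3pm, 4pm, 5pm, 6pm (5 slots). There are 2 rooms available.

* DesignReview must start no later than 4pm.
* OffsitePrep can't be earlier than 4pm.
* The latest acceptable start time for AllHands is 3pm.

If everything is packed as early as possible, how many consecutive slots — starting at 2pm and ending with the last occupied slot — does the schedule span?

3

With at most 2 per slot and 5 meetings, at least 3 slots are needed.
OffsitePrep can't be placed before 4pm — that is slot 3 counting from 2pm — so the schedule must run through at least 3 slots.
3 works (last occupied slot: 4pm): for example Kickoff=3pm; AllHands=2pm; Onboarding=3pm; OffsitePrep=4pm; DesignReview=2pm.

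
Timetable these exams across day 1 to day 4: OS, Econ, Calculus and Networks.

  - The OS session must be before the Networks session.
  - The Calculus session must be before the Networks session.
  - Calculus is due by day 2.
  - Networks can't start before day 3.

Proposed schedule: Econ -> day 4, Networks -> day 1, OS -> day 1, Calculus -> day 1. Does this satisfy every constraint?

Invalid. Networks can't start before day 3.

Networks can't start before day 3 — violated.
The OS session must be before the Networks session — violated.
Calculus is due by day 2 — holds.
The Calculus session must be before the Networks session — violated.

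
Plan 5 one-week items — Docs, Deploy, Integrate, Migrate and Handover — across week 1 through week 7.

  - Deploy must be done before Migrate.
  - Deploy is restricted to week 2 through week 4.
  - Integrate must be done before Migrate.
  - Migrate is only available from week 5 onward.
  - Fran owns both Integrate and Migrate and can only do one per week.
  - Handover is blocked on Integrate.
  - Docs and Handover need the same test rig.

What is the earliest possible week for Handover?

Precedence pushes Handover to at least week 2.
Handover at week 2 is achievable: Migrate in week 5, Deploy in week 2, Integrate in week 1, Docs in week 1, Handover in week 2.

week 2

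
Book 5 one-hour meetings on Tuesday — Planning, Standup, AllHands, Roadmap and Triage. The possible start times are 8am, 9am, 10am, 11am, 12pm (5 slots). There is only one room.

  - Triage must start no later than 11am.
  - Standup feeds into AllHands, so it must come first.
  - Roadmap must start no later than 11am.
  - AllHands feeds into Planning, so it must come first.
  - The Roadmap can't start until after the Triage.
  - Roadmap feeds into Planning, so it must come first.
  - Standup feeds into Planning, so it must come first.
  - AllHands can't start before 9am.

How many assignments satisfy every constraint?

6

Splitting on Standup: it can be 8am (3), 9am (2), 10am (1). Listing each branch's schedules as (Planning, AllHands, Roadmap, Triage):
Standup=8am: (12pm,9am,11am,10am) (12pm,10am,11am,9am) (12pm,11am,10am,9am) — 3.
Standup=9am: (12pm,10am,11am,8am) (12pm,11am,10am,8am) — 2.
Standup=10am: (12pm,11am,9am,8am) — 1.
Summing: 3 + 2 + 1 = 6.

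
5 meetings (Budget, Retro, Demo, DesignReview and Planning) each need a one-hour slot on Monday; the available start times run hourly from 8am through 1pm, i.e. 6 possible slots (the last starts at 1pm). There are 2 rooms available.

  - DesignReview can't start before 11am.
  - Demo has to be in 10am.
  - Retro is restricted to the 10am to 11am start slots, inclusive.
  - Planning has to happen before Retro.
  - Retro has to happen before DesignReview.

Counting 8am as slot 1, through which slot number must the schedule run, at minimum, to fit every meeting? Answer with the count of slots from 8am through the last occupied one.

4 slots

The precedence chain requires at least 3 distinct slots.
With at most 2 per slot and 5 meetings, at least 3 slots are needed.
DesignReview can't be placed before 11am — that is slot 4 counting from 8am — so the schedule must run through at least 4 slots.
4 works (last occupied slot: 11am): for example Retro in 10am; DesignReview in 11am; Demo in 10am; Budget in 8am; Planning in 8am.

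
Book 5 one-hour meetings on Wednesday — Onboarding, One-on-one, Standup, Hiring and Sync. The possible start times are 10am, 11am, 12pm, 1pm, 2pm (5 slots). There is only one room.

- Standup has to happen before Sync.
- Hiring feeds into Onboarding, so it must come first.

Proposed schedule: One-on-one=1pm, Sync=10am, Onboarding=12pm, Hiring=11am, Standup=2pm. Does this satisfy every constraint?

Invalid. Standup has to happen before Sync.

Standup has to happen before Sync — violated.
Hiring feeds into Onboarding, so it must come first — holds.
There is only one room — holds.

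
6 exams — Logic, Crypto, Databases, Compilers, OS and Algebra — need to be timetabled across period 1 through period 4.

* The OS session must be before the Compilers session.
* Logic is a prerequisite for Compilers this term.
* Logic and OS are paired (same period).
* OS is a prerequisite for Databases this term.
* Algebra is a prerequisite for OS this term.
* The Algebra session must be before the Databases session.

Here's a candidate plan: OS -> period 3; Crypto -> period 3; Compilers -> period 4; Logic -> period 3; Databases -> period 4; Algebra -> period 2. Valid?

Yes

Logic and OS are paired (same period) — holds.
OS is a prerequisite for Databases this term — holds.
The Algebra session must be before the Databases session — holds.
The OS session must be before the Compilers session — holds.
Logic is a prerequisite for Compilers this term — holds.
Algebra is a prerequisite for OS this term — holds.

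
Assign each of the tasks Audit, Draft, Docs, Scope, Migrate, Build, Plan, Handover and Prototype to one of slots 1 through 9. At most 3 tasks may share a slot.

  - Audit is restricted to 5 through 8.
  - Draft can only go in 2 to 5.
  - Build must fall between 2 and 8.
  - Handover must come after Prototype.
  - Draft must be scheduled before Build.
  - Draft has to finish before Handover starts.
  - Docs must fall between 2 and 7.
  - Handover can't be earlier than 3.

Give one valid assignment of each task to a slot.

Docs in 2, Draft in 2, Scope in 1, Migrate in 1, Prototype in 1, Handover in 3, Plan in 2, Audit in 5, Build in 3

Checking: Draft(2) before Handover(3); Draft(2) before Build(3); Prototype(1) before Handover(3); Draft=2 in [2,5]; Audit=5 in [5,8]; Handover=3 in [3,9]; Docs=2 in [2,7]; Build=3 in [2,8]; max 3 per slot (cap 3).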